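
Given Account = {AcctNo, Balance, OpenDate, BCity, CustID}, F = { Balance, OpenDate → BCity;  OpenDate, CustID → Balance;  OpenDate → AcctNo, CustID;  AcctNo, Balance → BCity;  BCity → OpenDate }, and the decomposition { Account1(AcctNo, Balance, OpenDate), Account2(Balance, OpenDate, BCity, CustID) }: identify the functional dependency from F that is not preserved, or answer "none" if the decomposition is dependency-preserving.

Balance, OpenDate → BCity lies within Account2.
OpenDate, CustID → Balance lies within Account2.
OpenDate → AcctNo, CustID: restricted closure across fragments reaches AcctNo, CustID.
AcctNo, Balance → BCity: restricted closure across fragments reaches BCity.
BCity → OpenDate lies within Account2.
Every dependency is enforceable on the fragments, so the decomposition is dependency-preserving.

none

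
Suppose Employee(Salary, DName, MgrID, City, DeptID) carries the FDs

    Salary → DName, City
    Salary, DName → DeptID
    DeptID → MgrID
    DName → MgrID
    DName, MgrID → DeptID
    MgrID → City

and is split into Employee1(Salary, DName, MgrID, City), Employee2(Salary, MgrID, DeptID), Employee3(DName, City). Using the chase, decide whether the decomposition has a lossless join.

Chase test. Columns are Salary, DName, MgrID, City, DeptID; row i has aⱼ where attribute j ∈ Employeei, else bᵢⱼ.
Initial tableau (one row per fragment):
  row 1: a1 a2 a3 a4 b15
  row 2: a1 b22 a3 b24 a5
  row 3: b31 a2 b33 a4 b35
Rows 1 and 2 agree on Salary; apply Salary→DName, City and equate their DName, City entries.
Rows 1 and 2 agree on Salary, DName; apply Salary, DName→DeptID and equate their DeptID entries.
Rows 1 and 3 agree on DName; apply DName→MgrID and equate their MgrID entries.
Rows 1 and 3 agree on DName, MgrID; apply DName, MgrID→DeptID and equate their DeptID entries.
Row 1 is now all distinguished symbols — the join is lossless.

Yes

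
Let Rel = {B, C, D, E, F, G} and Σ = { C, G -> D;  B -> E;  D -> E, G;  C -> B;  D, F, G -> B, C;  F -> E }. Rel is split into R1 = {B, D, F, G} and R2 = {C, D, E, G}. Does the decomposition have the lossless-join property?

Common attributes: R1 ∩ R2 = {D, G}.
Closure of {D, G}: D → E, G applies, adding E. So (D, G)⁺ = {D, E, G}.
The closure contains neither all of R1 = {B, D, F, G} nor all of R2 = {C, D, E, G}, so the common attributes are not a superkey of either fragment. The join is lossy.

No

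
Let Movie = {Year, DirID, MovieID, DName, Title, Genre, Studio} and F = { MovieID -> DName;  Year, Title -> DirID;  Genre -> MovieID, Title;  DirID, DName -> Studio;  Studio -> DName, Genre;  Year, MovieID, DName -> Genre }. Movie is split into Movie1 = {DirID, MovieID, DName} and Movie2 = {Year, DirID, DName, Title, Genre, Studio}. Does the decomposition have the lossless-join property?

Common attributes: Movie1 ∩ Movie2 = {DirID, DName}.
Closure of {DirID, DName}: DirID, DName → Studio applies, adding Studio; Studio → DName, Genre applies, adding Genre; Genre → MovieID, Title applies, adding MovieID, Title. So (DirID, DName)⁺ = {DirID, MovieID, DName, Title, Genre, Studio}.
This closure contains every attribute of Movie1, so Movie1 ∩ Movie2 → Movie1. The join is lossless.

Yes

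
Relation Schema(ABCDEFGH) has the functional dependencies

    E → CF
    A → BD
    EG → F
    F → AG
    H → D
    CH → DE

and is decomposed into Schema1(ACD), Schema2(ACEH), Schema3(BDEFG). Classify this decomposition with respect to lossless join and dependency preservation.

lossless but not dependency-preserving

Lossless test (chase): Rows 2 and 3 agree on E; apply E→CF and equate their CF entries. Rows 1 and 2 agree on A; apply A→BD and equate their BD entries. Rows 2 and 3 agree on F; apply F→AG and equate their AG entries. Rows 1 and 3 agree on A; apply A→BD and equate their BD entries. Row 2 is now all distinguished symbols — the join is lossless.
Dependency preservation: the restricted closure of {A} across the fragments never reaches {BD}, so A → BD cannot be enforced without a join — not preserved.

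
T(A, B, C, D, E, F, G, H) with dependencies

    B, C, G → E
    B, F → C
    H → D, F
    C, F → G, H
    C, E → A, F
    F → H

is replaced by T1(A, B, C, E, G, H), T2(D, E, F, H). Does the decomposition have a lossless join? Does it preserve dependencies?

lossless and dependency-preserving

Lossless test: (E, H)⁺ = {D, E, F, H}, which contains all of one fragment — lossless.
Dependency preservation: B, F → C; C, F → G, H; C, E → A, F are not contained in any single fragment, but the restricted closure of each left-hand side across the fragments still reaches the right-hand side; the remaining FDs each lie inside some fragment. All dependencies are preserved.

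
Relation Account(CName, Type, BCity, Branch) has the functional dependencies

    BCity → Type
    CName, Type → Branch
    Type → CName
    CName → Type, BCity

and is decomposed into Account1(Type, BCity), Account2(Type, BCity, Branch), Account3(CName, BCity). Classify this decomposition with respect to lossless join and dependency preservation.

Lossless test (chase): Rows 1 and 3 agree on BCity; apply BCity→Type and equate their Type entries. Rows 1 and 2 agree on Type; apply Type→CName and equate their CName entries. Rows 1 and 3 agree on Type; apply Type→CName and equate their CName entries. Rows 1 and 2 agree on CName, Type; apply CName, Type→Branch and equate their Branch entries. Rows 1 and 3 agree on CName, Type; apply CName, Type→Branch and equate their Branch entries. Row 1 is now all distinguished symbols — the join is lossless.
Dependency preservation: CName, Type → Branch; Type → CName; CName → Type, BCity are not contained in any single fragment, but the restricted closure of each left-hand side across the fragments still reaches the right-hand side; the remaining FDs each lie inside some fragment. All dependencies are preserved.

lossless and dependency-preserving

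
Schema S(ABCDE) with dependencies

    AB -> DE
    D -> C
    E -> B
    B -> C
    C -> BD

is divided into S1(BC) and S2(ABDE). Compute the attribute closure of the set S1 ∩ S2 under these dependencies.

S1 ∩ S2 = {B}.
B → C applies, adding C
C → BD applies, adding D
Closure: {BCD}.

BCD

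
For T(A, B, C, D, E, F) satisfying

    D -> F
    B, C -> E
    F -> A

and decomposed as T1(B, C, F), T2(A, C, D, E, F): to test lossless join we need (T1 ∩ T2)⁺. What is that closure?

T1 ∩ T2 = {C, F}.
F → A applies, adding A
Closure: {A, C, F}.

A, C, F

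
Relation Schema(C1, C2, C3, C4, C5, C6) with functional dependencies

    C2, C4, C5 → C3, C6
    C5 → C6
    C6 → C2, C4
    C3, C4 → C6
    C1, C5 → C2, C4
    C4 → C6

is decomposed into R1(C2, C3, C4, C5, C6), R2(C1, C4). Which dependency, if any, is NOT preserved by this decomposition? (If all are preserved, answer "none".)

none

C2, C4, C5 → C3, C6 lies within R1.
C5 → C6 lies within R1.
C6 → C2, C4 lies within R1.
C3, C4 → C6 lies within R1.
C1, C5 → C2, C4: restricted closure across fragments reaches C2, C4.
C4 → C6 lies within R1.
Every dependency is enforceable on the fragments, so the decomposition is dependency-preserving.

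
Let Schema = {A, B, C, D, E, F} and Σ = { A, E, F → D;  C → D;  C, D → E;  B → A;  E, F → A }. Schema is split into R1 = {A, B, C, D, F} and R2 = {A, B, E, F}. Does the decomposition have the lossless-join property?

Common attributes: R1 ∩ R2 = {A, B, F}.
No dependency enlarges {A, B, F}, so (A, B, F)⁺ = {A, B, F}.
The closure contains neither all of R1 = {A, B, C, D, F} nor all of R2 = {A, B, E, F}, so the common attributes are not a superkey of either fragment. The join is lossy.

No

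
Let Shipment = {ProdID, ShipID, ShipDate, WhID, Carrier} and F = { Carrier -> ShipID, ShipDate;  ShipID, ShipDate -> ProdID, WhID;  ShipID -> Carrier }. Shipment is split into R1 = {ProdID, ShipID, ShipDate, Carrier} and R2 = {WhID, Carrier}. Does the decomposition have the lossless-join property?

Common attributes: R1 ∩ R2 = {Carrier}.
Closure of {Carrier}: Carrier → ShipID, ShipDate applies, adding ShipID, ShipDate; ShipID, ShipDate → ProdID, WhID applies, adding ProdID, WhID. So (Carrier)⁺ = {ProdID, ShipID, ShipDate, WhID, Carrier}.
This closure contains every attribute of R1, so R1 ∩ R2 → R1. The join is lossless.

Yes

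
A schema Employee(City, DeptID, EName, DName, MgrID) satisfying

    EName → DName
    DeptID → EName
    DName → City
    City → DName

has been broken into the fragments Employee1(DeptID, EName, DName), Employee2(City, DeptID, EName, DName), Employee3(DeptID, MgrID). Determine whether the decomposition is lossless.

Chase test. Columns are City, DeptID, EName, DName, MgrID; row i has aⱼ where attribute j ∈ Employeei, else bᵢⱼ.
Initial tableau (one row per fragment):
  row 1: b11 a2 a3 a4 b15
  row 2: a1 a2 a3 a4 b25
  row 3: b31 a2 b33 b34 a5
Rows 1 and 3 agree on DeptID; apply DeptID→EName and equate their EName entries.
Rows 1 and 2 agree on DName; apply DName→City and equate their City entries.
Rows 1 and 3 agree on EName; apply EName→DName and equate their DName entries.
Rows 1 and 3 agree on DName; apply DName→City and equate their City entries.
Row 3 is now all distinguished symbols — the join is lossless.

Yes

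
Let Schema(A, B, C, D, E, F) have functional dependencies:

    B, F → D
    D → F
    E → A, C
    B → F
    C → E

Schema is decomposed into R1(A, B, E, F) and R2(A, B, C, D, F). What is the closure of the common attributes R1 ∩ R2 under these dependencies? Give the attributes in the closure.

R1 ∩ R2 = {A, B, F}.
B, F → D applies, adding D
Closure: {A, B, D, F}.

A, B, D, F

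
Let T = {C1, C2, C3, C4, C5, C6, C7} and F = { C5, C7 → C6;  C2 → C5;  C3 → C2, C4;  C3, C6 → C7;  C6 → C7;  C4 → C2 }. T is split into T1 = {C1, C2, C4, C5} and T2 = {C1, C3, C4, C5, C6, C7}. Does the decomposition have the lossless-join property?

Yes

Common attributes: T1 ∩ T2 = {C1, C4, C5}.
Closure of {C1, C4, C5}: C4 → C2 applies, adding C2. So (C1, C4, C5)⁺ = {C1, C2, C4, C5}.
This closure contains every attribute of T1, so T1 ∩ T2 → T1. The join is lossless.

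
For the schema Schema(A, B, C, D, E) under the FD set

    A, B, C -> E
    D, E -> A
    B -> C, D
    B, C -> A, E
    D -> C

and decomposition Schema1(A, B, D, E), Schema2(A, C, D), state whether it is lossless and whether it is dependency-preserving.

lossless and dependency-preserving

Lossless test: (A, D)⁺ = {A, C, D}, which contains all of one fragment — lossless.
Dependency preservation: A, B, C → E; B → C, D; B, C → A, E are not contained in any single fragment, but the restricted closure of each left-hand side across the fragments still reaches the right-hand side; the remaining FDs each lie inside some fragment. All dependencies are preserved.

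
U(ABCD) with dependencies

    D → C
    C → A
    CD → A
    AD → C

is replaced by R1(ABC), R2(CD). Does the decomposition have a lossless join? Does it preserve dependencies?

Lossless test: (C)⁺ = {AC}, which is a superkey of neither fragment — lossy.
Dependency preservation: CD → A; AD → C are not contained in any single fragment, but the restricted closure of each left-hand side across the fragments still reaches the right-hand side; the remaining FDs each lie inside some fragment. All dependencies are preserved.

lossy but dependency-preserving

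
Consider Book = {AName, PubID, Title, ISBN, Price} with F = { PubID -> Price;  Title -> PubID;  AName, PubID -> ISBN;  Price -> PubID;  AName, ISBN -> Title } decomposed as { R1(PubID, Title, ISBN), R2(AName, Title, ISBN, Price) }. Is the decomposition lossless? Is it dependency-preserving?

lossless but not dependency-preserving

Lossless test: (Title, ISBN)⁺ = {PubID, Title, ISBN, Price}, which contains all of one fragment — lossless.
Dependency preservation: the restricted closure of {PubID} across the fragments never reaches {Price}, so PubID → Price cannot be enforced without a join — not preserved.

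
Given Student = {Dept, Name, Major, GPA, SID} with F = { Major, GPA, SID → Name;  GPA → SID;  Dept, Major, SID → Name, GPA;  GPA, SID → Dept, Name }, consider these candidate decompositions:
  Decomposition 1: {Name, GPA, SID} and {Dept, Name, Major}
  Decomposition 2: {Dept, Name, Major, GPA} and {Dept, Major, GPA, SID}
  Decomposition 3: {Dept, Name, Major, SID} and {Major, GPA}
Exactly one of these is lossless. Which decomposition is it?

Decomposition 2

Decomposition 1: common = {Name}, closure = {Name} → lossy.
Decomposition 2: common = {Dept, Major, GPA}, closure = {Dept, Name, Major, GPA, SID} → lossless.
Decomposition 3: common = {Major}, closure = {Major} → lossy.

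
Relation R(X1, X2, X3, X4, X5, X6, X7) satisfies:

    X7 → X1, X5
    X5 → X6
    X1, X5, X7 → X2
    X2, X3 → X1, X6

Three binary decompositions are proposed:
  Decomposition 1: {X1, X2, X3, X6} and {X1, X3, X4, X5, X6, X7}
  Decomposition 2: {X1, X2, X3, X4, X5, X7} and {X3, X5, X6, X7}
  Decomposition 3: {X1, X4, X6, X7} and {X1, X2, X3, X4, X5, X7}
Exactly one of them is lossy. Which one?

Decomposition 1

Decomposition 1: common = {X1, X3, X6}, closure = {X1, X3, X6} → lossy.
Decomposition 2: common = {X3, X5, X7}, closure = {X1, X2, X3, X5, X6, X7} → lossless.
Decomposition 3: common = {X1, X4, X7}, closure = {X1, X2, X4, X5, X6, X7} → lossless.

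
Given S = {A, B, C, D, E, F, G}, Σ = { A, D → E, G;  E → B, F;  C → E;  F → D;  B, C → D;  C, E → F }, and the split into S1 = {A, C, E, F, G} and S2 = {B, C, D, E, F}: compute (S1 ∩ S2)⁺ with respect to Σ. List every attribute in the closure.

S1 ∩ S2 = {C, E, F}.
E → B, F applies, adding B
F → D applies, adding D
Closure: {B, C, D, E, F}.

B, C, D, E, F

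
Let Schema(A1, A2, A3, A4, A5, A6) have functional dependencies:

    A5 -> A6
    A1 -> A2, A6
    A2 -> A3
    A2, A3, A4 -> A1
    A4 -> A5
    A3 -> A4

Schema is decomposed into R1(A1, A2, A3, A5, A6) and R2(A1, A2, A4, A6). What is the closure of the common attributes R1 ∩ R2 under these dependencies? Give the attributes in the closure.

A1, A2, A3, A4, A5, A6

R1 ∩ R2 = {A1, A2, A6}.
A2 → A3 applies, adding A3
A3 → A4 applies, adding A4
A4 → A5 applies, adding A5
Closure: {A1, A2, A3, A4, A5, A6}.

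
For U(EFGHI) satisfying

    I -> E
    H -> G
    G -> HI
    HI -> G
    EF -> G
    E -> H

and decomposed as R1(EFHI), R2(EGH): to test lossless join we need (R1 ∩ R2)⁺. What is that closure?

EGHI

R1 ∩ R2 = {EH}.
H → G applies, adding G
G → HI applies, adding I
Closure: {EGHI}.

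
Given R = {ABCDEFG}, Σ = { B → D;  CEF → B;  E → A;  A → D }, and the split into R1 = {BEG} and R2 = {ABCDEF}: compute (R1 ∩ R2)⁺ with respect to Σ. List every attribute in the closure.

ABDE

R1 ∩ R2 = {BE}.
B → D applies, adding D
E → A applies, adding A
Closure: {ABDE}.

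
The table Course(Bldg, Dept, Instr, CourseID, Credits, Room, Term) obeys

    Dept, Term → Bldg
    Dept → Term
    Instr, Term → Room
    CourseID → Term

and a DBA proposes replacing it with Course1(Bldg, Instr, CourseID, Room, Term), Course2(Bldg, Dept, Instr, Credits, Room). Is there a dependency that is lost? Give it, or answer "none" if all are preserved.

Dept → Term

Check Dept → Term: no single fragment contains all of {Dept, Term}, and the restricted closure of {Dept} across the fragments never reaches {Term}.
Dept, Term → Bldg is preserved.
Instr, Term → Room is preserved.
CourseID → Term is preserved.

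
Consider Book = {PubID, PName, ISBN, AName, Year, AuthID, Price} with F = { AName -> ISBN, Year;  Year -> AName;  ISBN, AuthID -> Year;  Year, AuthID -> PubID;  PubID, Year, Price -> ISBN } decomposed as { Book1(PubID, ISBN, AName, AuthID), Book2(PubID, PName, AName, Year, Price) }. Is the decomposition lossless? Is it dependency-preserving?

lossy but dependency-preserving

Lossless test: (PubID, AName)⁺ = {PubID, ISBN, AName, Year}, which is a superkey of neither fragment — lossy.
Dependency preservation: AName → ISBN, Year; ISBN, AuthID → Year; Year, AuthID → PubID; PubID, Year, Price → ISBN are not contained in any single fragment, but the restricted closure of each left-hand side across the fragments still reaches the right-hand side; the remaining FDs each lie inside some fragment. All dependencies are preserved.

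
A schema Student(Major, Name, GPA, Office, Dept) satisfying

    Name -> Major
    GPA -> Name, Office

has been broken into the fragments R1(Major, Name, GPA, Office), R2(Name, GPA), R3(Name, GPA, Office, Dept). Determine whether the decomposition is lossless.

Chase test. Columns are Major, Name, GPA, Office, Dept; row i has aⱼ where attribute j ∈ Ri, else bᵢⱼ.
Initial tableau (one row per fragment):
  row 1: a1 a2 a3 a4 b15
  row 2: b21 a2 a3 b24 b25
  row 3: b31 a2 a3 a4 a5
Rows 1 and 2 agree on Name; apply Name→Major and equate their Major entries.
Rows 1 and 3 agree on Name; apply Name→Major and equate their Major entries.
Rows 1 and 2 agree on GPA; apply GPA→Name, Office and equate their Name, Office entries.
Row 3 is now all distinguished symbols — the join is lossless.

Yes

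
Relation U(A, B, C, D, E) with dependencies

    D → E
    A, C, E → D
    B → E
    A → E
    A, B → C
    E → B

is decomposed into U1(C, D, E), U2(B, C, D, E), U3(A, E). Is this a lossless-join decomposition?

Chase test. Columns are A, B, C, D, E; row i has aⱼ where attribute j ∈ Ui, else bᵢⱼ.
Initial tableau (one row per fragment):
  row 1: b11 b12 a3 a4 a5
  row 2: b21 a2 a3 a4 a5
  row 3: a1 b32 b33 b34 a5
Rows 1 and 2 agree on E; apply E→B and equate their B entries.
Rows 1 and 3 agree on E; apply E→B and equate their B entries.
No row becomes fully distinguished — the join is lossy.

No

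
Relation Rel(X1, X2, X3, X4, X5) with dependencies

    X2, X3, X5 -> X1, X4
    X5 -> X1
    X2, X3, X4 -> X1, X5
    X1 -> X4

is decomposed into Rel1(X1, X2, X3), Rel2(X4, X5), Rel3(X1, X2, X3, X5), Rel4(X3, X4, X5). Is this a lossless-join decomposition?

Chase test. Columns are X1, X2, X3, X4, X5; row i has aⱼ where attribute j ∈ Reli, else bᵢⱼ.
Initial tableau (one row per fragment):
  row 1: a1 a2 a3 b14 b15
  row 2: b21 b22 b23 a4 a5
  row 3: a1 a2 a3 b34 a5
  row 4: b41 b42 a3 a4 a5
Rows 2 and 3 agree on X5; apply X5→X1 and equate their X1 entries.
Rows 2 and 4 agree on X5; apply X5→X1 and equate their X1 entries.
Rows 1 and 2 agree on X1; apply X1→X4 and equate their X4 entries.
Rows 1 and 3 agree on X1; apply X1→X4 and equate their X4 entries.
Rows 1 and 3 agree on X2, X3, X4; apply X2, X3, X4→X1, X5 and equate their X1, X5 entries.
Row 1 is now all distinguished symbols — the join is lossless.

Yes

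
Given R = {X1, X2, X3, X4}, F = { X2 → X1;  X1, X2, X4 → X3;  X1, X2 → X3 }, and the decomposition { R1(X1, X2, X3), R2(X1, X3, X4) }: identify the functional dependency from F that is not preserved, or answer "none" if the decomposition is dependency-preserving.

X2 → X1 lies within R1.
X1, X2, X4 → X3: restricted closure across fragments reaches X3.
X1, X2 → X3 lies within R1.
Every dependency is enforceable on the fragments, so the decomposition is dependency-preserving.

none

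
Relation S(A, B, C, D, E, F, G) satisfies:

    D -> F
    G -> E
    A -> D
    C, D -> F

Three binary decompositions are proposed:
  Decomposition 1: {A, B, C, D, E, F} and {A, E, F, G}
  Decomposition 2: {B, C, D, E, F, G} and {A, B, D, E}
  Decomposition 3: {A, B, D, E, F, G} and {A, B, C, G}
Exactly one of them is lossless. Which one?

Decomposition 1: common = {A, E, F}, closure = {A, D, E, F} → lossy.
Decomposition 2: common = {B, D, E}, closure = {B, D, E, F} → lossy.
Decomposition 3: common = {A, B, G}, closure = {A, B, D, E, F, G} → lossless.

Decomposition 3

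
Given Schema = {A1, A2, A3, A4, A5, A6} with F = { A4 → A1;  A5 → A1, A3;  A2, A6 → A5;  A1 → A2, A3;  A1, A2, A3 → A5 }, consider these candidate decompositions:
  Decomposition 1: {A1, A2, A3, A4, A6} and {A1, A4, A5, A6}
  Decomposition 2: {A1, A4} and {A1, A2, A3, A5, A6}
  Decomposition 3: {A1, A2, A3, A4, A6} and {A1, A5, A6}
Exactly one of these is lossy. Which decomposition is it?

Decomposition 2

Decomposition 1: common = {A1, A4, A6}, closure = {A1, A2, A3, A4, A5, A6} → lossless.
Decomposition 2: common = {A1}, closure = {A1, A2, A3, A5} → lossy.
Decomposition 3: common = {A1, A6}, closure = {A1, A2, A3, A5, A6} → lossless.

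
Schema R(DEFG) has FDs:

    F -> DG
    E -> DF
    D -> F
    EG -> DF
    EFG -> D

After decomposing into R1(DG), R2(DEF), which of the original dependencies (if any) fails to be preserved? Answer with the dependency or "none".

none

F → DG: restricted closure across fragments reaches DG.
E → DF lies within R2.
D → F lies within R2.
EG → DF: restricted closure across fragments reaches DF.
EFG → D: restricted closure across fragments reaches D.
Every dependency is enforceable on the fragments, so the decomposition is dependency-preserving.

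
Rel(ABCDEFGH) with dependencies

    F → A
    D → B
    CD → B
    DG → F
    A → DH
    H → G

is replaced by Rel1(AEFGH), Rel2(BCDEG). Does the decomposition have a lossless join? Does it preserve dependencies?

Lossless test: (EG)⁺ = {EG}, which is a superkey of neither fragment — lossy.
Dependency preservation: the restricted closure of {DG} across the fragments never reaches {F}, so DG → F cannot be enforced without a join — not preserved.

lossy and not dependency-preserving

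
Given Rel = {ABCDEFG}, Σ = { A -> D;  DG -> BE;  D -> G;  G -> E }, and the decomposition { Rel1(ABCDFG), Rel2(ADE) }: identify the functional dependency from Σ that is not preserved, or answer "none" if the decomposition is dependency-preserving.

Check G → E: no single fragment contains all of {EG}, and the restricted closure of {G} across the fragments never reaches {E}.
A → D is preserved.
DG → BE is preserved.
D → G is preserved.

G -> E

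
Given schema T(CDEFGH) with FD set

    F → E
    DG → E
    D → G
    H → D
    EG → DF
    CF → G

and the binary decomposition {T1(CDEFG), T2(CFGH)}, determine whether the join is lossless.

Yes

Common attributes: T1 ∩ T2 = {CFG}.
Closure of {CFG}: F → E applies, adding E; EG → DF applies, adding D. So (CFG)⁺ = {CDEFG}.
This closure contains every attribute of T1, so T1 ∩ T2 → T1. The join is lossless.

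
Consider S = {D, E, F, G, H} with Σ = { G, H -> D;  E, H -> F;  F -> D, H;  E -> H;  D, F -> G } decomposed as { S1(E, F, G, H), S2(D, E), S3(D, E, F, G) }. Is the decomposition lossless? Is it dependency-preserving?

Lossless test (chase): Rows 1 and 3 agree on F; apply F→D, H and equate their D, H entries. Rows 1 and 2 agree on E; apply E→H and equate their H entries. Rows 1 and 2 agree on E, H; apply E, H→F and equate their F entries. Rows 1 and 2 agree on D, F; apply D, F→G and equate their G entries. Row 1 is now all distinguished symbols — the join is lossless.
Dependency preservation: the restricted closure of {G, H} across the fragments never reaches {D}, so G, H → D cannot be enforced without a join — not preserved.

lossless but not dependency-preserving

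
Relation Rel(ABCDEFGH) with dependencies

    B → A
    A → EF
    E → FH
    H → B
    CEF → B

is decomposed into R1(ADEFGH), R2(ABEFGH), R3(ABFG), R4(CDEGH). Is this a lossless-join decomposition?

Yes

Chase test. Columns are ABCDEFGH; row i has aⱼ where attribute j ∈ Ri, else bᵢⱼ.
Initial tableau (one row per fragment):
  row 1: a1 b12 b13 a4 a5 a6 a7 a8
  row 2: a1 a2 b23 b24 a5 a6 a7 a8
  row 3: a1 a2 b33 b34 b35 a6 a7 b38
  row 4: b41 b42 a3 a4 a5 b46 a7 a8
Rows 1 and 3 agree on A; apply A→EF and equate their EF entries.
Rows 1 and 3 agree on E; apply E→FH and equate their FH entries.
Rows 1 and 4 agree on E; apply E→FH and equate their FH entries.
Rows 1 and 2 agree on H; apply H→B and equate their B entries.
Rows 1 and 4 agree on H; apply H→B and equate their B entries.
Rows 1 and 4 agree on B; apply B→A and equate their A entries.
Row 4 is now all distinguished symbols — the join is lossless.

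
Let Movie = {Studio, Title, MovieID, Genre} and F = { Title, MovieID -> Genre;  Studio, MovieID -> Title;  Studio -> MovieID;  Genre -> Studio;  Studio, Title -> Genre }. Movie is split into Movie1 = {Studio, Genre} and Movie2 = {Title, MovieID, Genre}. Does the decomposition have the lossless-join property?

Yes

Common attributes: Movie1 ∩ Movie2 = {Genre}.
Closure of {Genre}: Genre → Studio applies, adding Studio; Studio → MovieID applies, adding MovieID; Studio, MovieID → Title applies, adding Title. So (Genre)⁺ = {Studio, Title, MovieID, Genre}.
This closure contains every attribute of Movie1, so Movie1 ∩ Movie2 → Movie1. The join is lossless.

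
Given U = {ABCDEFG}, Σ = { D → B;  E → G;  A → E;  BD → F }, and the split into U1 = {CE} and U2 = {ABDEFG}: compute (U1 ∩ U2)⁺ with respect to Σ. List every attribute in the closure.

U1 ∩ U2 = {E}.
E → G applies, adding G
Closure: {EG}.

EG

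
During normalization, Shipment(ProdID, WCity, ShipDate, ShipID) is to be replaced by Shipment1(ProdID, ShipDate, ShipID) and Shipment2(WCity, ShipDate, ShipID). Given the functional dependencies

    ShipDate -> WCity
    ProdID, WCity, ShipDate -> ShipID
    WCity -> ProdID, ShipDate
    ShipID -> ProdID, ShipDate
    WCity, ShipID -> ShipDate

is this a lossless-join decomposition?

Common attributes: Shipment1 ∩ Shipment2 = {ShipDate, ShipID}.
Closure of {ShipDate, ShipID}: ShipDate → WCity applies, adding WCity; WCity → ProdID, ShipDate applies, adding ProdID. So (ShipDate, ShipID)⁺ = {ProdID, WCity, ShipDate, ShipID}.
This closure contains every attribute of Shipment1, so Shipment1 ∩ Shipment2 → Shipment1. The join is lossless.

Yes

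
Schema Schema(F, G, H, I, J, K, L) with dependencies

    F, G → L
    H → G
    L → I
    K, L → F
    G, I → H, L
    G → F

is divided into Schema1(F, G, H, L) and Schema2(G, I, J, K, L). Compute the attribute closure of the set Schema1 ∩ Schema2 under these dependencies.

F, G, H, I, L

Schema1 ∩ Schema2 = {G, L}.
L → I applies, adding I
G, I → H, L applies, adding H
G → F applies, adding F
Closure: {F, G, H, I, L}.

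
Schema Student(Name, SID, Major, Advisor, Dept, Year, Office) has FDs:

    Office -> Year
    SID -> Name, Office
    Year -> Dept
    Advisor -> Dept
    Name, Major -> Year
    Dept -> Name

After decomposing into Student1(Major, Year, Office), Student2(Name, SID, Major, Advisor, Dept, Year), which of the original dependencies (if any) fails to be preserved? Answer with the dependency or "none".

Check SID → Name, Office: no single fragment contains all of {Name, SID, Office}, and the restricted closure of {SID} across the fragments never reaches {Name, Office}.
Office → Year is preserved.
Year → Dept is preserved.
Advisor → Dept is preserved.
Name, Major → Year is preserved.
Dept → Name is preserved.

SID -> Name, Office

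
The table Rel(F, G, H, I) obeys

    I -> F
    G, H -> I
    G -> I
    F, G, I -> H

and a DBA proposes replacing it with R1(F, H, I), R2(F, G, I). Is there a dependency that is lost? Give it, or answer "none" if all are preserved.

Check F, G, I → H: no single fragment contains all of {F, G, H, I}, and the restricted closure of {F, G, I} across the fragments never reaches {H}.
I → F is preserved.
G, H → I is preserved.
G → I is preserved.

F, G, I -> H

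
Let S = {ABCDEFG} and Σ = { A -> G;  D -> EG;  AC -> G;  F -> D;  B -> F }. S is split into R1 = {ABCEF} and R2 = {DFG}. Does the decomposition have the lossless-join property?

Common attributes: R1 ∩ R2 = {F}.
Closure of {F}: F → D applies, adding D; D → EG applies, adding EG. So (F)⁺ = {DEFG}.
This closure contains every attribute of R2, so R1 ∩ R2 → R2. The join is lossless.

Yes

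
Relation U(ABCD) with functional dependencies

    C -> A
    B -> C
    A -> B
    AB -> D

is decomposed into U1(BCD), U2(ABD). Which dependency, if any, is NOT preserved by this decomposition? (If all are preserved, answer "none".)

none

C → A: restricted closure across fragments reaches A.
B → C lies within U1.
A → B lies within U2.
AB → D lies within U2.
Every dependency is enforceable on the fragments, so the decomposition is dependency-preserving.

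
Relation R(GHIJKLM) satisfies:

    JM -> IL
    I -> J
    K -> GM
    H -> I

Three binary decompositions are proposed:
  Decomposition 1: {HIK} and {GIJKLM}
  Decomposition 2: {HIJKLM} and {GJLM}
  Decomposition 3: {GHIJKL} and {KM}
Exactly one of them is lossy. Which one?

Decomposition 1: common = {IK}, closure = {GIJKLM} → lossless.
Decomposition 2: common = {JLM}, closure = {IJLM} → lossy.
Decomposition 3: common = {K}, closure = {GKM} → lossless.

Decomposition 2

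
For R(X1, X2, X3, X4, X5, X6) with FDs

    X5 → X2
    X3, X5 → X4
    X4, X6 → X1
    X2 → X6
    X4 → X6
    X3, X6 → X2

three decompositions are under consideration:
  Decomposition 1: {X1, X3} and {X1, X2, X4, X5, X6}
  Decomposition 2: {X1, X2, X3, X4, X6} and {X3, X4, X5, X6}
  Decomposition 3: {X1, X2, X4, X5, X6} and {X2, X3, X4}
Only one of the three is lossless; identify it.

Decomposition 1: common = {X1}, closure = {X1} → lossy.
Decomposition 2: common = {X3, X4, X6}, closure = {X1, X2, X3, X4, X6} → lossless.
Decomposition 3: common = {X2, X4}, closure = {X1, X2, X4, X6} → lossy.

Decomposition 2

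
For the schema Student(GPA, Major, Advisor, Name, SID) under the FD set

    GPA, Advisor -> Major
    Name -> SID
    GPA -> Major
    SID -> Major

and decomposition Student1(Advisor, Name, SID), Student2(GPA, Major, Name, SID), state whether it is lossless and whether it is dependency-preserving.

Lossless test: (Name, SID)⁺ = {Major, Name, SID}, which is a superkey of neither fragment — lossy.
Dependency preservation: GPA, Advisor → Major is not contained in any single fragment, but the restricted closure of its left-hand side across the fragments still reaches the right-hand side; the remaining FDs each lie inside some fragment. All dependencies are preserved.

lossy but dependency-preserving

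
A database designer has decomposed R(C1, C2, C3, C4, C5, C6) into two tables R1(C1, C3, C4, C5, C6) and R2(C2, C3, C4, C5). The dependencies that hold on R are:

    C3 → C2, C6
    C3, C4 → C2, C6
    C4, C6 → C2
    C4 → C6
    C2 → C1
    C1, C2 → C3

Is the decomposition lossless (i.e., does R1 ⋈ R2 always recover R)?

Common attributes: R1 ∩ R2 = {C3, C4, C5}.
Closure of {C3, C4, C5}: C3 → C2, C6 applies, adding C2, C6; C2 → C1 applies, adding C1. So (C3, C4, C5)⁺ = {C1, C2, C3, C4, C5, C6}.
This closure contains every attribute of R1, so R1 ∩ R2 → R1. The join is lossless.

Yes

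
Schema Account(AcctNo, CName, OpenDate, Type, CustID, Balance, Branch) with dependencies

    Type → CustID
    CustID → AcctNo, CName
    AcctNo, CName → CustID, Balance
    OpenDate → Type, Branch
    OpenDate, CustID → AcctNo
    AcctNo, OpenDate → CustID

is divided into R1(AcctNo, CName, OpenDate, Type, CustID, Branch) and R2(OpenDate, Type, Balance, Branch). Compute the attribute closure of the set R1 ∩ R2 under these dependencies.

R1 ∩ R2 = {OpenDate, Type, Branch}.
Type → CustID applies, adding CustID
CustID → AcctNo, CName applies, adding AcctNo, CName
AcctNo, CName → CustID, Balance applies, adding Balance
Closure: {AcctNo, CName, OpenDate, Type, CustID, Balance, Branch}.

AcctNo, CName, OpenDate, Type, CustID, Balance, Branch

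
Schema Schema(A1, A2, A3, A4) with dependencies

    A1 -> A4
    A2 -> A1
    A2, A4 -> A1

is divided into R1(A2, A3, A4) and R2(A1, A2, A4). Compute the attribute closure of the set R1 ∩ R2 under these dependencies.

R1 ∩ R2 = {A2, A4}.
A2 → A1 applies, adding A1
Closure: {A1, A2, A4}.

A1, A2, A4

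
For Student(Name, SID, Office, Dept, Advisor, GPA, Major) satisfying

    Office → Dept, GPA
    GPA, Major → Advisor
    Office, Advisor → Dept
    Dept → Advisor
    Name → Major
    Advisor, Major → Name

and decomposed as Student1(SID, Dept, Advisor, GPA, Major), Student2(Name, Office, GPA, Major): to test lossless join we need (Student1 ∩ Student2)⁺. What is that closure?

Name, Advisor, GPA, Major

Student1 ∩ Student2 = {GPA, Major}.
GPA, Major → Advisor applies, adding Advisor
Advisor, Major → Name applies, adding Name
Closure: {Name, Advisor, GPA, Major}.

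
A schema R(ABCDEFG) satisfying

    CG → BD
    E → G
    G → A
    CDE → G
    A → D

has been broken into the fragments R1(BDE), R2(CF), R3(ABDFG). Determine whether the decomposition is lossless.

Chase test. Columns are ABCDEFG; row i has aⱼ where attribute j ∈ Ri, else bᵢⱼ.
Initial tableau (one row per fragment):
  row 1: b11 a2 b13 a4 a5 b16 b17
  row 2: b21 b22 a3 b24 b25 a6 b27
  row 3: a1 a2 b33 a4 b35 a6 a7
No row becomes fully distinguished — the join is lossy.

No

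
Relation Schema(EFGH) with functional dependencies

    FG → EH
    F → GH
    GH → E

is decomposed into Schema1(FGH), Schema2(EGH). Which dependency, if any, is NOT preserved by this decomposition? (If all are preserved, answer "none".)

none

FG → EH: restricted closure across fragments reaches EH.
F → GH lies within Schema1.
GH → E lies within Schema2.
Every dependency is enforceable on the fragments, so the decomposition is dependency-preserving.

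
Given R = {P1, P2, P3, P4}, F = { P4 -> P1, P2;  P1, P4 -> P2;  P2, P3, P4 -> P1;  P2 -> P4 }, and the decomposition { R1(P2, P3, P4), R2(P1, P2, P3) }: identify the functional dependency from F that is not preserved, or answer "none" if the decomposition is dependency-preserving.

none

P4 → P1, P2: restricted closure across fragments reaches P1, P2.
P1, P4 → P2: restricted closure across fragments reaches P2.
P2, P3, P4 → P1: restricted closure across fragments reaches P1.
P2 → P4 lies within R1.
Every dependency is enforceable on the fragments, so the decomposition is dependency-preserving.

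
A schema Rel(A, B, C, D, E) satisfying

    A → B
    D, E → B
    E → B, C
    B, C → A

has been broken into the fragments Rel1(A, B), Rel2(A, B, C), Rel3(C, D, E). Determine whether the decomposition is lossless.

Chase test. Columns are A, B, C, D, E; row i has aⱼ where attribute j ∈ Reli, else bᵢⱼ.
Initial tableau (one row per fragment):
  row 1: a1 a2 b13 b14 b15
  row 2: a1 a2 a3 b24 b25
  row 3: b31 b32 a3 a4 a5
No row becomes fully distinguished — the join is lossy.

No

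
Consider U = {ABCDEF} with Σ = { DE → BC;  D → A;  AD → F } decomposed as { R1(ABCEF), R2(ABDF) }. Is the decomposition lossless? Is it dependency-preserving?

lossy and not dependency-preserving

Lossless test: (ABF)⁺ = {ABF}, which is a superkey of neither fragment — lossy.
Dependency preservation: the restricted closure of {DE} across the fragments never reaches {BC}, so DE → BC cannot be enforced without a join — not preserved.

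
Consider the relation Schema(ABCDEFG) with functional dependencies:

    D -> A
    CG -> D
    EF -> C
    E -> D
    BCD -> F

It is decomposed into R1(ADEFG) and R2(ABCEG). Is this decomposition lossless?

No

Common attributes: R1 ∩ R2 = {AEG}.
Closure of {AEG}: E → D applies, adding D. So (AEG)⁺ = {ADEG}.
The closure contains neither all of R1 = {ADEFG} nor all of R2 = {ABCEG}, so the common attributes are not a superkey of either fragment. The join is lossy.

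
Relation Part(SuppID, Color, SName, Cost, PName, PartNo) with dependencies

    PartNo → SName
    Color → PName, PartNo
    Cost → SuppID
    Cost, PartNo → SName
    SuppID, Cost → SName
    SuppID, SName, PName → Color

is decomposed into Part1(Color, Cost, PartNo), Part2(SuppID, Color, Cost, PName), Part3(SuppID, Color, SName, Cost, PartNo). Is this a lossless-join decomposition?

Yes

Chase test. Columns are SuppID, Color, SName, Cost, PName, PartNo; row i has aⱼ where attribute j ∈ Parti, else bᵢⱼ.
Initial tableau (one row per fragment):
  row 1: b11 a2 b13 a4 b15 a6
  row 2: a1 a2 b23 a4 a5 b26
  row 3: a1 a2 a3 a4 b35 a6
Rows 1 and 3 agree on PartNo; apply PartNo→SName and equate their SName entries.
Rows 1 and 2 agree on Color; apply Color→PName, PartNo and equate their PName, PartNo entries.
Rows 1 and 3 agree on Color; apply Color→PName, PartNo and equate their PName, PartNo entries.
Rows 1 and 2 agree on Cost; apply Cost→SuppID and equate their SuppID entries.
Rows 1 and 2 agree on Cost, PartNo; apply Cost, PartNo→SName and equate their SName entries.
Row 1 is now all distinguished symbols — the join is lossless.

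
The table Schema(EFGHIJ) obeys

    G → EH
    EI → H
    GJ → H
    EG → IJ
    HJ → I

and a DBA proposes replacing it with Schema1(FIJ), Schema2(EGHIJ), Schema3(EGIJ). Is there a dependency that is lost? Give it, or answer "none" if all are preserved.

none

G → EH lies within Schema2.
EI → H lies within Schema2.
GJ → H lies within Schema2.
EG → IJ lies within Schema2.
HJ → I lies within Schema2.
Every dependency is enforceable on the fragments, so the decomposition is dependency-preserving.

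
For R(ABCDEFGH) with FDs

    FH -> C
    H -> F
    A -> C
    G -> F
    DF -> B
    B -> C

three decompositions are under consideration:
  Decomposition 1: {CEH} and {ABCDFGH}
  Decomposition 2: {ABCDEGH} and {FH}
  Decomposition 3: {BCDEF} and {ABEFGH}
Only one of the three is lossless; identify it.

Decomposition 2

Decomposition 1: common = {CH}, closure = {CFH} → lossy.
Decomposition 2: common = {H}, closure = {CFH} → lossless.
Decomposition 3: common = {BEF}, closure = {BCEF} → lossy.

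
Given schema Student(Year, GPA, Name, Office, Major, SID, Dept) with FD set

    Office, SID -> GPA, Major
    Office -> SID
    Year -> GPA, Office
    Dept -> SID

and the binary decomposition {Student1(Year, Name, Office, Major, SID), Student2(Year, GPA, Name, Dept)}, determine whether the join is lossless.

Yes

Common attributes: Student1 ∩ Student2 = {Year, Name}.
Closure of {Year, Name}: Year → GPA, Office applies, adding GPA, Office; Office → SID applies, adding SID; Office, SID → GPA, Major applies, adding Major. So (Year, Name)⁺ = {Year, GPA, Name, Office, Major, SID}.
This closure contains every attribute of Student1, so Student1 ∩ Student2 → Student1. The join is lossless.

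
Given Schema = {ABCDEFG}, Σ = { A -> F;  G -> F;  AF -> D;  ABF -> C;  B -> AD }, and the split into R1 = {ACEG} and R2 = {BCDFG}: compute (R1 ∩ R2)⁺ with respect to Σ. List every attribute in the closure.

CFG

R1 ∩ R2 = {CG}.
G → F applies, adding F
Closure: {CFG}.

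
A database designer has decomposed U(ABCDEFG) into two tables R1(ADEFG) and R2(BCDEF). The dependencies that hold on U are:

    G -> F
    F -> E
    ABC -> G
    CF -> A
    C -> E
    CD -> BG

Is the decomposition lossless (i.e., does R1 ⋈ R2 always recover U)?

Common attributes: R1 ∩ R2 = {DEF}.
No dependency enlarges {DEF}, so (DEF)⁺ = {DEF}.
The closure contains neither all of R1 = {ADEFG} nor all of R2 = {BCDEF}, so the common attributes are not a superkey of either fragment. The join is lossy.

No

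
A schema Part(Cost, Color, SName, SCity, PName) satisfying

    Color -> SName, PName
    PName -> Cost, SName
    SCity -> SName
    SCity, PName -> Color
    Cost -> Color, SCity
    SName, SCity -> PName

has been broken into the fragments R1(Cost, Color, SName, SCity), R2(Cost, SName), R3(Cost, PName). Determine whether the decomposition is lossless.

Yes

Chase test. Columns are Cost, Color, SName, SCity, PName; row i has aⱼ where attribute j ∈ Ri, else bᵢⱼ.
Initial tableau (one row per fragment):
  row 1: a1 a2 a3 a4 b15
  row 2: a1 b22 a3 b24 b25
  row 3: a1 b32 b33 b34 a5
Rows 1 and 2 agree on Cost; apply Cost→Color, SCity and equate their Color, SCity entries.
Rows 1 and 3 agree on Cost; apply Cost→Color, SCity and equate their Color, SCity entries.
Rows 1 and 2 agree on SName, SCity; apply SName, SCity→PName and equate their PName entries.
Rows 1 and 3 agree on Color; apply Color→SName, PName and equate their SName, PName entries.
Row 1 is now all distinguished symbols — the join is lossless.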